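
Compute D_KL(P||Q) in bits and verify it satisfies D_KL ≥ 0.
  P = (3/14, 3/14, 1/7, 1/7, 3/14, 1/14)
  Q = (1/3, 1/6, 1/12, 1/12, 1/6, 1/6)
0.1537 bits

KL divergence satisfies the Gibbs inequality: D_KL(P||Q) ≥ 0 for all distributions P, Q.

D_KL(P||Q) = Σ p(x) log(p(x)/q(x))
Term by term:
  x=0: 3/14 × log_2[(3/14)/(1/3)] = -0.1366
  x=1: 3/14 × log_2[(3/14)/(1/6)] = 0.0777
  x=2: 1/7 × log_2[(1/7)/(1/12)] = 0.1111
  x=3: 1/7 × log_2[(1/7)/(1/12)] = 0.1111
  x=4: 3/14 × log_2[(3/14)/(1/6)] = 0.0777
  x=5: 1/14 × log_2[(1/14)/(1/6)] = -0.0873
D_KL(P||Q) = 0.1537 bits

D_KL(P||Q) = 0.1537 ≥ 0 ✓

This non-negativity is a fundamental property: relative entropy cannot be negative because it measures how different Q is from P.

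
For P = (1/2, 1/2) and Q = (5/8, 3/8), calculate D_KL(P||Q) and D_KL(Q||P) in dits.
D_KL(P||Q) = 0.0140, D_KL(Q||P) = 0.0137

KL divergence is not symmetric: D_KL(P||Q) ≠ D_KL(Q||P) in general.

D_KL(P||Q) = 0.0140 dits
D_KL(Q||P) = 0.0137 dits

No, they are not equal!

This asymmetry is why KL divergence is not a true distance metric.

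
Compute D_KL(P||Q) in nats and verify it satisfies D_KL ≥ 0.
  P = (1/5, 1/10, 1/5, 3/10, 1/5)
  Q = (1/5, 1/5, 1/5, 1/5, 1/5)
0.0523 nats

KL divergence satisfies the Gibbs inequality: D_KL(P||Q) ≥ 0 for all distributions P, Q.

D_KL(P||Q) = Σ p(x) log(p(x)/q(x))
Term by term:
  x=0: 1/5 × log_e[(1/5)/(1/5)] = 0.0000
  x=1: 1/10 × log_e[(1/10)/(1/5)] = -0.0693
  x=2: 1/5 × log_e[(1/5)/(1/5)] = 0.0000
  x=3: 3/10 × log_e[(3/10)/(1/5)] = 0.1216
  x=4: 1/5 × log_e[(1/5)/(1/5)] = 0.0000
D_KL(P||Q) = 0.0523 nats

D_KL(P||Q) = 0.0523 ≥ 0 ✓

This non-negativity is a fundamental property: relative entropy cannot be negative because it measures how different Q is from P.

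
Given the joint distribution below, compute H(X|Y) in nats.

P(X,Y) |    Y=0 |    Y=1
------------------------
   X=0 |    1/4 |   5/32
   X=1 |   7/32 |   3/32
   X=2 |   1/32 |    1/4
0.9527 nats

Using the chain rule: H(X|Y) = H(X,Y) - H(Y)

First, compute H(X,Y) = 1.6459 nats

Marginal P(Y) = (1/2, 1/2)
H(Y) = 0.6931 nats

H(X|Y) = H(X,Y) - H(Y) = 1.6459 - 0.6931 = 0.9527 nats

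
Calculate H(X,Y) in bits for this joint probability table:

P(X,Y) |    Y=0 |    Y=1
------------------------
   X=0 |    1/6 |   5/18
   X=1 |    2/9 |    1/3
1.9547 bits

Joint entropy is H(X,Y) = -Σ_{x,y} p(x,y) log p(x,y).

Summing over all non-zero entries:
H(X,Y) = -[1/6·log_2(1/6) + 5/18·log_2(5/18) + 2/9·log_2(2/9) + 1/3·log_2(1/3)]
H(X,Y) = 1.9547 bits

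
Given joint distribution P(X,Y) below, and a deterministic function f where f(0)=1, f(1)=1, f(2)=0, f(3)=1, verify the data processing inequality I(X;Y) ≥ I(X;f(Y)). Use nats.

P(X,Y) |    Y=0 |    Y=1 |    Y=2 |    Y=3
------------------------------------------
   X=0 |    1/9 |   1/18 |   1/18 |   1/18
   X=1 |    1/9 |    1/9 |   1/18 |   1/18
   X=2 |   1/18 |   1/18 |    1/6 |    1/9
I(X;Y) = 0.0702, I(X;f(Y)) = 0.0361, inequality holds: 0.0702 ≥ 0.0361

Data Processing Inequality: For any Markov chain X → Y → Z, we have I(X;Y) ≥ I(X;Z).

Here Z = f(Y) is a deterministic function of Y, forming X → Y → Z.

Original I(X;Y) = 0.0702 nats

After applying f:
P(X,Z) where Z=f(Y):
- P(X,Z=0) = P(X,Y=2)
- P(X,Z=1) = P(X,Y=0) + P(X,Y=1) + P(X,Y=3)

I(X;Z) = I(X;f(Y)) = 0.0361 nats

Verification: 0.0702 ≥ 0.0361 ✓

Information cannot be created by processing; the function f can only lose information about X.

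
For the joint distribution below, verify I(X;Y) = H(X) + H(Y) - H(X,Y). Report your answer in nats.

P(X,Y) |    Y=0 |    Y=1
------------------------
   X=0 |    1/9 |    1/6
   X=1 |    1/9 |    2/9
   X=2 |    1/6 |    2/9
I(X;Y) = 0.0036 nats

Mutual information has multiple equivalent forms:
- I(X;Y) = H(X) - H(X|Y)
- I(X;Y) = H(Y) - H(Y|X)
- I(X;Y) = H(X) + H(Y) - H(X,Y)

Computing all quantities:
H(X) = 1.0893, H(Y) = 0.6682, H(X,Y) = 1.7540
H(X|Y) = 1.0858, H(Y|X) = 0.6647

Verification:
H(X) - H(X|Y) = 1.0893 - 1.0858 = 0.0036
H(Y) - H(Y|X) = 0.6682 - 0.6647 = 0.0036
H(X) + H(Y) - H(X,Y) = 1.0893 + 0.6682 - 1.7540 = 0.0036

All forms give I(X;Y) = 0.0036 nats. ✓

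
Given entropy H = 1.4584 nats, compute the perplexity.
4.2991

Perplexity is e^H (or exp(H) for natural log).

H = 1.4584 nats
Perplexity = e^1.4584 = 4.2991

Interpretation: The model's uncertainty is equivalent to choosing uniformly among 4.3 options.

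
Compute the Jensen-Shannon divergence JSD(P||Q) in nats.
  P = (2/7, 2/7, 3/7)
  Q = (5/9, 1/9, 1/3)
0.0449 nats

Jensen-Shannon divergence is:
JSD(P||Q) = 0.5 × D_KL(P||M) + 0.5 × D_KL(Q||M)
where M = 0.5 × (P + Q) is the mixture distribution.

M = 0.5 × (2/7, 2/7, 3/7) + 0.5 × (5/9, 1/9, 1/3) = (0.420635, 0.198413, 8/21)

D_KL(P||M) = 0.0442 nats
D_KL(Q||M) = 0.0456 nats

JSD(P||Q) = 0.5 × 0.0442 + 0.5 × 0.0456 = 0.0449 nats

Unlike KL divergence, JSD is symmetric and bounded: 0 ≤ JSD ≤ log(2).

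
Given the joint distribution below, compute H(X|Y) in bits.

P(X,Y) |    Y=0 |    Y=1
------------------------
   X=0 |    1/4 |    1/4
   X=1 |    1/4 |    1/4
1.0000 bits

Using the chain rule: H(X|Y) = H(X,Y) - H(Y)

First, compute H(X,Y) = 2.0000 bits

Marginal P(Y) = (1/2, 1/2)
H(Y) = 1.0000 bits

H(X|Y) = H(X,Y) - H(Y) = 2.0000 - 1.0000 = 1.0000 bits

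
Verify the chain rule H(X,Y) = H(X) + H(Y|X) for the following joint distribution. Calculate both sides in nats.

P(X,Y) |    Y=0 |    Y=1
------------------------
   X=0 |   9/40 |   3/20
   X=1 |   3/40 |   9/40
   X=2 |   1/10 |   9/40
H(X,Y) = 1.7160, H(X) = 1.0943, H(Y|X) = 0.6217 (all in nats)

Chain rule: H(X,Y) = H(X) + H(Y|X)

Left side — joint entropy directly:
H(X,Y) = -Σ p(x,y) log p(x,y) = 1.7160 nats

Right side — compute H(Y|X) from the conditional distributions:
P(X) = (3/8, 3/10, 13/40), so H(X) = 1.0943 nats
H(Y|X) = Σ_x P(X=x) · H(Y|X=x):
  P(Y|X=0) = (3/5, 2/5), H(Y|X=0) = 0.6730, weight P(X=0) = 3/8
  P(Y|X=1) = (1/4, 3/4), H(Y|X=1) = 0.5623, weight P(X=1) = 3/10
  P(Y|X=2) = (4/13, 9/13), H(Y|X=2) = 0.6172, weight P(X=2) = 13/40
H(Y|X) = 0.6217 nats

H(X) + H(Y|X) = 1.0943 + 0.6217 = 1.7160 nats

Both sides equal 1.7160 nats. ✓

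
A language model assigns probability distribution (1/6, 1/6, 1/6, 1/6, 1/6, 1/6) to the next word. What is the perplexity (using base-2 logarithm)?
6.0000

Perplexity is 2^H (or exp(H) for natural log).

First, H = -Σ p log p = 2.5850 bits
Perplexity = 2^2.5850 = 6.0000

Interpretation: The model's uncertainty is equivalent to choosing uniformly among 6.0 options.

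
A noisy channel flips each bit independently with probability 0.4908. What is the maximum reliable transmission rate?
0.0002 bits

For a binary symmetric channel (BSC) with error probability p:
Capacity C = 1 - H(p) bits per symbol

where H(p) = -p log₂(p) - (1-p) log₂(1-p) is the binary entropy function.

H(0.4908) = 0.9998 bits
C = 1 - 0.9998 = 0.0002 bits per symbol

This means we can reliably transmit up to 0.0002 bits of information per channel use.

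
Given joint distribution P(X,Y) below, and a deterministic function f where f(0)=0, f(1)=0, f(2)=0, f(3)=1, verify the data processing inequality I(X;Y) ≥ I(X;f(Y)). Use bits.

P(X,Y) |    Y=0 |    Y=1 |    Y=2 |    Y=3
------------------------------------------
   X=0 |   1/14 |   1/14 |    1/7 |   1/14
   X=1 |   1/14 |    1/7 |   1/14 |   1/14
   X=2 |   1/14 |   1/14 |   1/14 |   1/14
I(X;Y) = 0.0410, I(X;f(Y)) = 0.0021, inequality holds: 0.0410 ≥ 0.0021

Data Processing Inequality: For any Markov chain X → Y → Z, we have I(X;Y) ≥ I(X;Z).

Here Z = f(Y) is a deterministic function of Y, forming X → Y → Z.

Original I(X;Y) = 0.0410 bits

After applying f:
P(X,Z) where Z=f(Y):
- P(X,Z=0) = P(X,Y=0) + P(X,Y=1) + P(X,Y=2)
- P(X,Z=1) = P(X,Y=3)

I(X;Z) = I(X;f(Y)) = 0.0021 bits

Verification: 0.0410 ≥ 0.0021 ✓

Information cannot be created by processing; the function f can only lose information about X.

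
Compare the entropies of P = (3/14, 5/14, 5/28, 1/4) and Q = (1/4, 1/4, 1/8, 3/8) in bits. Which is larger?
P

Computing entropies in bits:
H(P) = 1.9506
H(Q) = 1.9056

Distribution P has higher entropy.

Intuition: The distribution closer to uniform (more spread out) has higher entropy.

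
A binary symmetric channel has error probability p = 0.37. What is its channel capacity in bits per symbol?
0.0493 bits

For a binary symmetric channel (BSC) with error probability p:
Capacity C = 1 - H(p) bits per symbol

where H(p) = -p log₂(p) - (1-p) log₂(1-p) is the binary entropy function.

H(0.37) = 0.9507 bits
C = 1 - 0.9507 = 0.0493 bits per symbol

This means we can reliably transmit up to 0.0493 bits of information per channel use.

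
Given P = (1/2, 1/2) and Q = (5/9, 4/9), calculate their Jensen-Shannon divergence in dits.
0.0007 dits

Jensen-Shannon divergence is:
JSD(P||Q) = 0.5 × D_KL(P||M) + 0.5 × D_KL(Q||M)
where M = 0.5 × (P + Q) is the mixture distribution.

M = 0.5 × (1/2, 1/2) + 0.5 × (5/9, 4/9) = (19/36, 17/36)

D_KL(P||M) = 0.0007 dits
D_KL(Q||M) = 0.0007 dits

JSD(P||Q) = 0.5 × 0.0007 + 0.5 × 0.0007 = 0.0007 dits

Unlike KL divergence, JSD is symmetric and bounded: 0 ≤ JSD ≤ log(2).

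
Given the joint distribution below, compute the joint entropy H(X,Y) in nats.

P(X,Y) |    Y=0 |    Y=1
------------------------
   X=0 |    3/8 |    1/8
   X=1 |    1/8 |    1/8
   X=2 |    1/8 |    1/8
1.6675 nats

Joint entropy is H(X,Y) = -Σ_{x,y} p(x,y) log p(x,y).

Summing over all non-zero entries:
H(X,Y) = -[3/8·log_e(3/8) + 1/8·log_e(1/8) + 1/8·log_e(1/8) + 1/8·log_e(1/8) + 1/8·log_e(1/8) + 1/8·log_e(1/8)]
H(X,Y) = 1.6675 nats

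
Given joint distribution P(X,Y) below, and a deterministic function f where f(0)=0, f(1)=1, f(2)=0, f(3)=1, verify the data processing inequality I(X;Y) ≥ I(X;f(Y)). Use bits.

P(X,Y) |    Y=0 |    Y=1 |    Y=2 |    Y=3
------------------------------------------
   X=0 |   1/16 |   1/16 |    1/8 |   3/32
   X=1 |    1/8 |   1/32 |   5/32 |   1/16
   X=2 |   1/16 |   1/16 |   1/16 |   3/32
I(X;Y) = 0.0579, I(X;f(Y)) = 0.0498, inequality holds: 0.0579 ≥ 0.0498

Data Processing Inequality: For any Markov chain X → Y → Z, we have I(X;Y) ≥ I(X;Z).

Here Z = f(Y) is a deterministic function of Y, forming X → Y → Z.

Original I(X;Y) = 0.0579 bits

After applying f:
P(X,Z) where Z=f(Y):
- P(X,Z=0) = P(X,Y=0) + P(X,Y=2)
- P(X,Z=1) = P(X,Y=1) + P(X,Y=3)

I(X;Z) = I(X;f(Y)) = 0.0498 bits

Verification: 0.0579 ≥ 0.0498 ✓

Information cannot be created by processing; the function f can only lose information about X.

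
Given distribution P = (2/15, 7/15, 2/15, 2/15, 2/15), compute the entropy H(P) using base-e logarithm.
1.4303 nats

Shannon entropy is H(X) = -Σ p(x) log p(x).

For P = (2/15, 7/15, 2/15, 2/15, 2/15):
H = -2/15 × log_e(2/15) -7/15 × log_e(7/15) -2/15 × log_e(2/15) -2/15 × log_e(2/15) -2/15 × log_e(2/15)
H = 1.4303 nats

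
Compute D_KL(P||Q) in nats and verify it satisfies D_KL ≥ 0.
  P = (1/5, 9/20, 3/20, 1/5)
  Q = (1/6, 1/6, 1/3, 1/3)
0.2615 nats

KL divergence satisfies the Gibbs inequality: D_KL(P||Q) ≥ 0 for all distributions P, Q.

D_KL(P||Q) = Σ p(x) log(p(x)/q(x))
Term by term:
  x=0: 1/5 × log_e[(1/5)/(1/6)] = 0.0365
  x=1: 9/20 × log_e[(9/20)/(1/6)] = 0.4470
  x=2: 3/20 × log_e[(3/20)/(1/3)] = -0.1198
  x=3: 1/5 × log_e[(1/5)/(1/3)] = -0.1022
D_KL(P||Q) = 0.2615 nats

D_KL(P||Q) = 0.2615 ≥ 0 ✓

This non-negativity is a fundamental property: relative entropy cannot be negative because it measures how different Q is from P.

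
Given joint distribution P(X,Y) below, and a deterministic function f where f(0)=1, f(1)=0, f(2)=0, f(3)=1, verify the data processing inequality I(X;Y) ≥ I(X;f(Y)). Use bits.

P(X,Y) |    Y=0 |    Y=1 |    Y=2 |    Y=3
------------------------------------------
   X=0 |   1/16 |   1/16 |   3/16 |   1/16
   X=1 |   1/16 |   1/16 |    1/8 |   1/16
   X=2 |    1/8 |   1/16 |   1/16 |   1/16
I(X;Y) = 0.0629, I(X;f(Y)) = 0.0375, inequality holds: 0.0629 ≥ 0.0375

Data Processing Inequality: For any Markov chain X → Y → Z, we have I(X;Y) ≥ I(X;Z).

Here Z = f(Y) is a deterministic function of Y, forming X → Y → Z.

Original I(X;Y) = 0.0629 bits

After applying f:
P(X,Z) where Z=f(Y):
- P(X,Z=0) = P(X,Y=1) + P(X,Y=2)
- P(X,Z=1) = P(X,Y=0) + P(X,Y=3)

I(X;Z) = I(X;f(Y)) = 0.0375 bits

Verification: 0.0629 ≥ 0.0375 ✓

Information cannot be created by processing; the function f can only lose information about X.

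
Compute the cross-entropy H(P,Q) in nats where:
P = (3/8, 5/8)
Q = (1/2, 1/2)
0.6931 nats

Cross-entropy: H(P,Q) = -Σ p(x) log q(x)

Alternatively: H(P,Q) = H(P) + D_KL(P||Q)
H(P) = 0.6616 nats
D_KL(P||Q) = 0.0316 nats

H(P,Q) = 0.6616 + 0.0316 = 0.6931 nats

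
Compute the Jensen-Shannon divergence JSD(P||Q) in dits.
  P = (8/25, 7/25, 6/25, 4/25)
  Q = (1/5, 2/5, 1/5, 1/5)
0.0062 dits

Jensen-Shannon divergence is:
JSD(P||Q) = 0.5 × D_KL(P||M) + 0.5 × D_KL(Q||M)
where M = 0.5 × (P + Q) is the mixture distribution.

M = 0.5 × (8/25, 7/25, 6/25, 4/25) + 0.5 × (1/5, 2/5, 1/5, 1/5) = (0.26, 0.34, 0.22, 0.18)

D_KL(P||M) = 0.0061 dits
D_KL(Q||M) = 0.0063 dits

JSD(P||Q) = 0.5 × 0.0061 + 0.5 × 0.0063 = 0.0062 dits

Unlike KL divergence, JSD is symmetric and bounded: 0 ≤ JSD ≤ log(2).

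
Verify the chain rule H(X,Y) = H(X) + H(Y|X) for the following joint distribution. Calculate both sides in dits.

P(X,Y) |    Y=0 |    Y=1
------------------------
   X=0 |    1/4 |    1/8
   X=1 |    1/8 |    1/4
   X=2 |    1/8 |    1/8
H(X,Y) = 0.7526, H(X) = 0.4700, H(Y|X) = 0.2826 (all in dits)

Chain rule: H(X,Y) = H(X) + H(Y|X)

Left side — joint entropy directly:
H(X,Y) = -Σ p(x,y) log p(x,y) = 0.7526 dits

Right side — compute H(Y|X) from the conditional distributions:
P(X) = (3/8, 3/8, 1/4), so H(X) = 0.4700 dits
H(Y|X) = Σ_x P(X=x) · H(Y|X=x):
  P(Y|X=0) = (2/3, 1/3), H(Y|X=0) = 0.2764, weight P(X=0) = 3/8
  P(Y|X=1) = (1/3, 2/3), H(Y|X=1) = 0.2764, weight P(X=1) = 3/8
  P(Y|X=2) = (1/2, 1/2), H(Y|X=2) = 0.3010, weight P(X=2) = 1/4
H(Y|X) = 0.2826 dits

H(X) + H(Y|X) = 0.4700 + 0.2826 = 0.7526 dits

Both sides equal 0.7526 dits. ✓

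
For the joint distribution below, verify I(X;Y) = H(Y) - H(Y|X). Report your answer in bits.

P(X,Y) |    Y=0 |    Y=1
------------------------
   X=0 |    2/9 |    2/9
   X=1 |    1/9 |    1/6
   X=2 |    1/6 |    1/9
I(X;Y) = 0.0161 bits

Mutual information has multiple equivalent forms:
- I(X;Y) = H(X) - H(X|Y)
- I(X;Y) = H(Y) - H(Y|X)
- I(X;Y) = H(X) + H(Y) - H(X,Y)

Computing all quantities:
H(X) = 1.5466, H(Y) = 1.0000, H(X,Y) = 2.5305
H(X|Y) = 1.5305, H(Y|X) = 0.9839

Verification:
H(X) - H(X|Y) = 1.5466 - 1.5305 = 0.0161
H(Y) - H(Y|X) = 1.0000 - 0.9839 = 0.0161
H(X) + H(Y) - H(X,Y) = 1.5466 + 1.0000 - 2.5305 = 0.0161

All forms give I(X;Y) = 0.0161 bits. ✓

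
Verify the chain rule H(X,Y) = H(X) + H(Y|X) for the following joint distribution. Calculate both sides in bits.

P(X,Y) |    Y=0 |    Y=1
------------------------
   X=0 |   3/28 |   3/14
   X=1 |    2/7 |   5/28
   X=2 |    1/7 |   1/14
H(X,Y) = 2.4547, H(X) = 1.5165, H(Y|X) = 0.9382 (all in bits)

Chain rule: H(X,Y) = H(X) + H(Y|X)

Left side — joint entropy directly:
H(X,Y) = -Σ p(x,y) log p(x,y) = 2.4547 bits

Right side — compute H(Y|X) from the conditional distributions:
P(X) = (9/28, 13/28, 3/14), so H(X) = 1.5165 bits
H(Y|X) = Σ_x P(X=x) · H(Y|X=x):
  P(Y|X=0) = (1/3, 2/3), H(Y|X=0) = 0.9183, weight P(X=0) = 9/28
  P(Y|X=1) = (8/13, 5/13), H(Y|X=1) = 0.9612, weight P(X=1) = 13/28
  P(Y|X=2) = (2/3, 1/3), H(Y|X=2) = 0.9183, weight P(X=2) = 3/14
H(Y|X) = 0.9382 bits

H(X) + H(Y|X) = 1.5165 + 0.9382 = 2.4547 bits

Both sides equal 2.4547 bits. ✓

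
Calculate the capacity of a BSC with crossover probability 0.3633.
0.0546 bits

For a binary symmetric channel (BSC) with error probability p:
Capacity C = 1 - H(p) bits per symbol

where H(p) = -p log₂(p) - (1-p) log₂(1-p) is the binary entropy function.

H(0.3633) = 0.9454 bits
C = 1 - 0.9454 = 0.0546 bits per symbol

This means we can reliably transmit up to 0.0546 bits of information per channel use.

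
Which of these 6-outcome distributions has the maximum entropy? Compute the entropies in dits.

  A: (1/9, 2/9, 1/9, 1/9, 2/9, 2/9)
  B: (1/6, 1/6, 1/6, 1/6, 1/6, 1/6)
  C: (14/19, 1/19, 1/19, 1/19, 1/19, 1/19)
B

For a discrete distribution over n outcomes, entropy is maximized by the uniform distribution.

Computing entropies:
H(A) = 0.7536 dits
H(B) = 0.7782 dits
H(C) = 0.4342 dits

The uniform distribution (where all probabilities equal 1/6) achieves the maximum entropy of log_10(6) = 0.7782 dits.

Distribution B has the highest entropy.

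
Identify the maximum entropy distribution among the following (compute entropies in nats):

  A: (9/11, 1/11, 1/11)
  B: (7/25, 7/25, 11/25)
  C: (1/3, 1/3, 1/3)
C

For a discrete distribution over n outcomes, entropy is maximized by the uniform distribution.

Computing entropies:
H(A) = 0.6002 nats
H(B) = 1.0741 nats
H(C) = 1.0986 nats

The uniform distribution (where all probabilities equal 1/3) achieves the maximum entropy of log_e(3) = 1.0986 nats.

Distribution C has the highest entropy.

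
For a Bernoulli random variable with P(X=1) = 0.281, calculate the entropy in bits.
0.8568 bits

The binary entropy function is:
H(p) = -p log(p) - (1-p) log(1-p)

H(0.281) = -0.281 × log_2(0.281) - 0.719 × log_2(0.719)
H(0.281) = 0.8568 bits

Note: Binary entropy is maximized at p=0.5 (H=1 bit) and minimized at p=0 or p=1 (H=0).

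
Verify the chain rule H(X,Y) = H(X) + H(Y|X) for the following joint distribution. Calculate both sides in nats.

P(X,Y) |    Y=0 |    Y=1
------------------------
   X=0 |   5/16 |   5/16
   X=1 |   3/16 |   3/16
H(X,Y) = 1.3547, H(X) = 0.6616, H(Y|X) = 0.6931 (all in nats)

Chain rule: H(X,Y) = H(X) + H(Y|X)

Left side — joint entropy directly:
H(X,Y) = -Σ p(x,y) log p(x,y) = 1.3547 nats

Right side — compute H(Y|X) from the conditional distributions:
P(X) = (5/8, 3/8), so H(X) = 0.6616 nats
H(Y|X) = Σ_x P(X=x) · H(Y|X=x):
  P(Y|X=0) = (1/2, 1/2), H(Y|X=0) = 0.6931, weight P(X=0) = 5/8
  P(Y|X=1) = (1/2, 1/2), H(Y|X=1) = 0.6931, weight P(X=1) = 3/8
H(Y|X) = 0.6931 nats

H(X) + H(Y|X) = 0.6616 + 0.6931 = 1.3547 nats

Both sides equal 1.3547 nats. ✓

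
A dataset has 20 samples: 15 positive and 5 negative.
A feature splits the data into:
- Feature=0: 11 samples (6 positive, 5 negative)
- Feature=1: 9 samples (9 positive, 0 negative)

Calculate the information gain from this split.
0.2646 bits

Information Gain = H(Y) - H(Y|Feature)

Before split:
P(positive) = 15/20 = 0.7500
H(Y) = 0.8113 bits

After split:
Feature=0: H = 0.9940 bits (weight = 11/20)
Feature=1: H = 0.0000 bits (weight = 9/20)
H(Y|Feature) = (11/20)×0.9940 + (9/20)×0.0000 = 0.5467 bits

Information Gain = 0.8113 - 0.5467 = 0.2646 bits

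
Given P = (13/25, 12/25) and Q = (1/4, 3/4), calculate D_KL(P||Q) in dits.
0.0724 dits

KL divergence: D_KL(P||Q) = Σ p(x) log(p(x)/q(x))

Computing term by term:
  x=0: 13/25 × log_10[(13/25)/(1/4)] = 13/25 × 0.3181 = 0.1654
  x=1: 12/25 × log_10[(12/25)/(3/4)] = 12/25 × -0.1938 = -0.0930

D_KL(P||Q) = 0.0724 dits

Note: KL divergence is always non-negative and equals 0 iff P = Q.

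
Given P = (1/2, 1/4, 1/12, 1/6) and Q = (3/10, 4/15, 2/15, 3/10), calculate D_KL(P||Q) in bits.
0.1474 bits

KL divergence: D_KL(P||Q) = Σ p(x) log(p(x)/q(x))

Computing term by term:
  x=0: 1/2 × log_2[(1/2)/(3/10)] = 1/2 × 0.7370 = 0.3685
  x=1: 1/4 × log_2[(1/4)/(4/15)] = 1/4 × -0.0931 = -0.0233
  x=2: 1/12 × log_2[(1/12)/(2/15)] = 1/12 × -0.6781 = -0.0565
  x=3: 1/6 × log_2[(1/6)/(3/10)] = 1/6 × -0.8480 = -0.1413

D_KL(P||Q) = 0.1474 bits

Note: KL divergence is always non-negative and equals 0 iff P = Q.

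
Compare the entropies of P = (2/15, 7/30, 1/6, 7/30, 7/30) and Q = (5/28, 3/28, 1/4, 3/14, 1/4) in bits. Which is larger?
P

Computing entropies in bits:
H(P) = 2.2881
H(Q) = 2.2653

Distribution P has higher entropy.

Intuition: The distribution closer to uniform (more spread out) has higher entropy.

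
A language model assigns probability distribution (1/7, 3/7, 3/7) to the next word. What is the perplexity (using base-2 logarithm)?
2.7298

Perplexity is 2^H (or exp(H) for natural log).

First, H = -Σ p log p = 1.4488 bits
Perplexity = 2^1.4488 = 2.7298

Interpretation: The model's uncertainty is equivalent to choosing uniformly among 2.7 options.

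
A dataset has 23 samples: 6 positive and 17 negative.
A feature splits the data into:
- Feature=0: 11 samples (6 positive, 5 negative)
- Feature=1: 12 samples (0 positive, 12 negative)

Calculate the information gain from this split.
0.3526 bits

Information Gain = H(Y) - H(Y|Feature)

Before split:
P(positive) = 6/23 = 0.2609
H(Y) = 0.8281 bits

After split:
Feature=0: H = 0.9940 bits (weight = 11/23)
Feature=1: H = 0.0000 bits (weight = 12/23)
H(Y|Feature) = (11/23)×0.9940 + (12/23)×0.0000 = 0.4754 bits

Information Gain = 0.8281 - 0.4754 = 0.3526 bits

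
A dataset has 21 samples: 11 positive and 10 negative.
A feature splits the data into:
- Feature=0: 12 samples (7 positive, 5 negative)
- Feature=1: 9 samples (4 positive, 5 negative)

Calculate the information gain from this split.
0.0137 bits

Information Gain = H(Y) - H(Y|Feature)

Before split:
P(positive) = 11/21 = 0.5238
H(Y) = 0.9984 bits

After split:
Feature=0: H = 0.9799 bits (weight = 12/21)
Feature=1: H = 0.9911 bits (weight = 9/21)
H(Y|Feature) = (12/21)×0.9799 + (9/21)×0.9911 = 0.9847 bits

Information Gain = 0.9984 - 0.9847 = 0.0137 bits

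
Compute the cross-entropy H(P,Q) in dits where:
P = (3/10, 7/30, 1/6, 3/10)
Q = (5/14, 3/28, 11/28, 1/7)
0.6816 dits

Cross-entropy: H(P,Q) = -Σ p(x) log q(x)

Alternatively: H(P,Q) = H(P) + D_KL(P||Q)
H(P) = 0.5909 dits
D_KL(P||Q) = 0.0908 dits

H(P,Q) = 0.5909 + 0.0908 = 0.6816 dits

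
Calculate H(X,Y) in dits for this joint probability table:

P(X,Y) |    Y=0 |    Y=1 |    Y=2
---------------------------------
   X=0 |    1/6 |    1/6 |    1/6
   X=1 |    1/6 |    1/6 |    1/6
0.7782 dits

Joint entropy is H(X,Y) = -Σ_{x,y} p(x,y) log p(x,y).

Summing over all non-zero entries:
H(X,Y) = -[1/6·log_10(1/6) + 1/6·log_10(1/6) + 1/6·log_10(1/6) + 1/6·log_10(1/6) + 1/6·log_10(1/6) + 1/6·log_10(1/6)]
H(X,Y) = 0.7782 dits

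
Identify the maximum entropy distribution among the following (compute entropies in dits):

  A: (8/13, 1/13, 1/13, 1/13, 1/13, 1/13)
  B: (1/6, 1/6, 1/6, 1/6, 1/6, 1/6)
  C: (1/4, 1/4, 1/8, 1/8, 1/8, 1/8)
B

For a discrete distribution over n outcomes, entropy is maximized by the uniform distribution.

Computing entropies:
H(A) = 0.5582 dits
H(B) = 0.7782 dits
H(C) = 0.7526 dits

The uniform distribution (where all probabilities equal 1/6) achieves the maximum entropy of log_10(6) = 0.7782 dits.

Distribution B has the highest entropy.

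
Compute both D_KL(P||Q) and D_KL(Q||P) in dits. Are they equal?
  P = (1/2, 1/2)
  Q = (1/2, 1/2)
D_KL(P||Q) = 0.0000, D_KL(Q||P) = 0.0000

KL divergence is not symmetric: D_KL(P||Q) ≠ D_KL(Q||P) in general.

D_KL(P||Q) = 0.0000 dits
D_KL(Q||P) = 0.0000 dits

In this case they happen to be equal (to 4 decimal places).

This asymmetry is why KL divergence is not a true distance metric.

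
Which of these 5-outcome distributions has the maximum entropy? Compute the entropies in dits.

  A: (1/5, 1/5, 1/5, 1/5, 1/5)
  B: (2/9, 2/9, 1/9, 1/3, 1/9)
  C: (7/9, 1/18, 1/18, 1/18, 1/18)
A

For a discrete distribution over n outcomes, entropy is maximized by the uniform distribution.

Computing entropies:
H(A) = 0.6990 dits
H(B) = 0.6614 dits
H(C) = 0.3638 dits

The uniform distribution (where all probabilities equal 1/5) achieves the maximum entropy of log_10(5) = 0.6990 dits.

Distribution A has the highest entropy.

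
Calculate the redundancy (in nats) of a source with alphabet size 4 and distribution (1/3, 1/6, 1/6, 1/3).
0.0566 nats

Redundancy measures how far a source is from maximum entropy:
R = H_max - H(X)

Maximum entropy for 4 symbols: H_max = log_e(4) = 1.3863 nats
Actual entropy: H(X) = 1.3297 nats
Redundancy: R = 1.3863 - 1.3297 = 0.0566 nats

This redundancy represents potential for compression: the source could be compressed by 0.0566 nats per symbol.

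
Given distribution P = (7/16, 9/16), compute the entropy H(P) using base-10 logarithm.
0.2976 dits

Shannon entropy is H(X) = -Σ p(x) log p(x).

For P = (7/16, 9/16):
H = -7/16 × log_10(7/16) -9/16 × log_10(9/16)
H = 0.2976 dits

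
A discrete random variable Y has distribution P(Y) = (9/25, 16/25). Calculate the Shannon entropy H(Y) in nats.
0.6534 nats

Shannon entropy is H(X) = -Σ p(x) log p(x).

For P = (9/25, 16/25):
H = -9/25 × log_e(9/25) -16/25 × log_e(16/25)
H = 0.6534 nats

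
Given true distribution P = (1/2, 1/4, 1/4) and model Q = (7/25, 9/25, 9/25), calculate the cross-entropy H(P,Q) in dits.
0.4983 dits

Cross-entropy: H(P,Q) = -Σ p(x) log q(x)

Alternatively: H(P,Q) = H(P) + D_KL(P||Q)
H(P) = 0.4515 dits
D_KL(P||Q) = 0.0467 dits

H(P,Q) = 0.4515 + 0.0467 = 0.4983 dits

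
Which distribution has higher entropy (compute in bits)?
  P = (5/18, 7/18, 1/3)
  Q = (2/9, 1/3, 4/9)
P

Computing entropies in bits:
H(P) = 1.5715
H(Q) = 1.5305

Distribution P has higher entropy.

Intuition: The distribution closer to uniform (more spread out) has higher entropy.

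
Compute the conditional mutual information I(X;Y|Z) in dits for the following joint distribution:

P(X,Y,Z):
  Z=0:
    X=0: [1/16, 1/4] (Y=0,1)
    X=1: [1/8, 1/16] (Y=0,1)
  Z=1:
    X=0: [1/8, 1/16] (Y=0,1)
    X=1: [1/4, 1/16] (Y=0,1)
0.0263 dits

Conditional mutual information: I(X;Y|Z) = H(X|Z) + H(Y|Z) - H(X,Y|Z)

H(Z) = 0.3010
H(X,Z) = 0.5883 → H(X|Z) = 0.2873
H(Y,Z) = 0.5668 → H(Y|Z) = 0.2658
H(X,Y,Z) = 0.8278 → H(X,Y|Z) = 0.5268

I(X;Y|Z) = 0.2873 + 0.2658 - 0.5268 = 0.0263 dits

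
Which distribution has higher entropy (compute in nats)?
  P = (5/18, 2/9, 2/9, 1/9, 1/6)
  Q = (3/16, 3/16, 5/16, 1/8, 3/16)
P

Computing entropies in nats:
H(P) = 1.5671
H(Q) = 1.5650

Distribution P has higher entropy.

Intuition: The distribution closer to uniform (more spread out) has higher entropy.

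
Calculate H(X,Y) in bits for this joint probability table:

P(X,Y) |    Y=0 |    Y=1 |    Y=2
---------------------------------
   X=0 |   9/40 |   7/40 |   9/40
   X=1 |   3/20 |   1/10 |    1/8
2.5262 bits

Joint entropy is H(X,Y) = -Σ_{x,y} p(x,y) log p(x,y).

Summing over all non-zero entries:
H(X,Y) = -[9/40·log_2(9/40) + 7/40·log_2(7/40) + 9/40·log_2(9/40) + 3/20·log_2(3/20) + 1/10·log_2(1/10) + 1/8·log_2(1/8)]
H(X,Y) = 2.5262 bits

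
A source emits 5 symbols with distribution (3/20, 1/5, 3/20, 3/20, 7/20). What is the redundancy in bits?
0.0958 bits

Redundancy measures how far a source is from maximum entropy:
R = H_max - H(X)

Maximum entropy for 5 symbols: H_max = log_2(5) = 2.3219 bits
Actual entropy: H(X) = 2.2261 bits
Redundancy: R = 2.3219 - 2.2261 = 0.0958 bits

This redundancy represents potential for compression: the source could be compressed by 0.0958 bits per symbol.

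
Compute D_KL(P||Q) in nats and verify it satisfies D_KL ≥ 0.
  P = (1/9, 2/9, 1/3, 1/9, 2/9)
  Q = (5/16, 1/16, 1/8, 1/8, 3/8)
0.3646 nats

KL divergence satisfies the Gibbs inequality: D_KL(P||Q) ≥ 0 for all distributions P, Q.

D_KL(P||Q) = Σ p(x) log(p(x)/q(x))
Term by term:
  x=0: 1/9 × log_e[(1/9)/(5/16)] = -0.1149
  x=1: 2/9 × log_e[(2/9)/(1/16)] = 0.2819
  x=2: 1/3 × log_e[(1/3)/(1/8)] = 0.3269
  x=3: 1/9 × log_e[(1/9)/(1/8)] = -0.0131
  x=4: 2/9 × log_e[(2/9)/(3/8)] = -0.1163
D_KL(P||Q) = 0.3646 nats

D_KL(P||Q) = 0.3646 ≥ 0 ✓

This non-negativity is a fundamental property: relative entropy cannot be negative because it measures how different Q is from P.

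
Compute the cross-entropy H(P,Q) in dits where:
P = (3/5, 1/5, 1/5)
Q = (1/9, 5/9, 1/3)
0.7190 dits

Cross-entropy: H(P,Q) = -Σ p(x) log q(x)

Alternatively: H(P,Q) = H(P) + D_KL(P||Q)
H(P) = 0.4127 dits
D_KL(P||Q) = 0.3063 dits

H(P,Q) = 0.4127 + 0.3063 = 0.7190 dits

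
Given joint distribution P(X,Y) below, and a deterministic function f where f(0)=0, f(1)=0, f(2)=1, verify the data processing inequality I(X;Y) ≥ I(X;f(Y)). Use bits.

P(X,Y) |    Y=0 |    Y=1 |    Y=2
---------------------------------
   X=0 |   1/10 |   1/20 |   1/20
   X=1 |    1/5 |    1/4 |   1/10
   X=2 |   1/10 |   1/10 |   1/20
I(X;Y) = 0.0192, I(X;f(Y)) = 0.0030, inequality holds: 0.0192 ≥ 0.0030

Data Processing Inequality: For any Markov chain X → Y → Z, we have I(X;Y) ≥ I(X;Z).

Here Z = f(Y) is a deterministic function of Y, forming X → Y → Z.

Original I(X;Y) = 0.0192 bits

After applying f:
P(X,Z) where Z=f(Y):
- P(X,Z=0) = P(X,Y=0) + P(X,Y=1)
- P(X,Z=1) = P(X,Y=2)

I(X;Z) = I(X;f(Y)) = 0.0030 bits

Verification: 0.0192 ≥ 0.0030 ✓

Information cannot be created by processing; the function f can only lose information about X.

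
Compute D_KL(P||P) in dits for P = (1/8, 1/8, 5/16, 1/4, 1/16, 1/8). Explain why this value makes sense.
0.0000 dits

KL divergence satisfies the Gibbs inequality: D_KL(P||Q) ≥ 0 for all distributions P, Q.

D_KL(P||Q) = Σ p(x) log(p(x)/q(x))
Each term is p(x) × log_10(p(x)/p(x)) = p(x) × log_10(1) = 0, so the sum is 0.
D_KL(P||Q) = 0.0000 dits

When P = Q, the KL divergence is exactly 0, as there is no 'divergence' between identical distributions.

This non-negativity is a fundamental property: relative entropy cannot be negative because it measures how different Q is from P.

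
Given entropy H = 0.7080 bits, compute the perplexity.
1.6335

Perplexity is 2^H (or exp(H) for natural log).

H = 0.7080 bits
Perplexity = 2^0.7080 = 1.6335

Interpretation: The model's uncertainty is equivalent to choosing uniformly among 1.6 options.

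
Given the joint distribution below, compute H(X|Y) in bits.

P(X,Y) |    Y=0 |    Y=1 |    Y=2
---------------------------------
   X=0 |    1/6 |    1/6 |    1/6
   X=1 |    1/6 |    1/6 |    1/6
1.0000 bits

Using the chain rule: H(X|Y) = H(X,Y) - H(Y)

First, compute H(X,Y) = 2.5850 bits

Marginal P(Y) = (1/3, 1/3, 1/3)
H(Y) = 1.5850 bits

H(X|Y) = H(X,Y) - H(Y) = 2.5850 - 1.5850 = 1.0000 bits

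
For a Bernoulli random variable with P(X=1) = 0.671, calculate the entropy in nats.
0.6335 nats

The binary entropy function is:
H(p) = -p log(p) - (1-p) log(1-p)

H(0.671) = -0.671 × log_e(0.671) - 0.329 × log_e(0.329)
H(0.671) = 0.6335 nats

Note: Binary entropy is maximized at p=0.5 (H=1 bit) and minimized at p=0 or p=1 (H=0).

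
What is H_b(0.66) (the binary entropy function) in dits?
0.2784 dits

The binary entropy function is:
H(p) = -p log(p) - (1-p) log(1-p)

H(0.66) = -0.66 × log_10(0.66) - 0.34 × log_10(0.34)
H(0.66) = 0.2784 dits

Note: Binary entropy is maximized at p=0.5 (H=1 bit) and minimized at p=0 or p=1 (H=0).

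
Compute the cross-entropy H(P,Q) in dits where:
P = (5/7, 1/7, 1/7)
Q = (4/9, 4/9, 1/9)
0.4382 dits

Cross-entropy: H(P,Q) = -Σ p(x) log q(x)

Alternatively: H(P,Q) = H(P) + D_KL(P||Q)
H(P) = 0.3458 dits
D_KL(P||Q) = 0.0924 dits

H(P,Q) = 0.3458 + 0.0924 = 0.4382 dits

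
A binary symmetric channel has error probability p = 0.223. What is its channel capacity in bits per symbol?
0.2344 bits

For a binary symmetric channel (BSC) with error probability p:
Capacity C = 1 - H(p) bits per symbol

where H(p) = -p log₂(p) - (1-p) log₂(1-p) is the binary entropy function.

H(0.223) = 0.7656 bits
C = 1 - 0.7656 = 0.2344 bits per symbol

This means we can reliably transmit up to 0.2344 bits of information per channel use.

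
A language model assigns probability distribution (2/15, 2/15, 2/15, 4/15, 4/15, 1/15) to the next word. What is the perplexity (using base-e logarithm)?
5.4273

Perplexity is e^H (or exp(H) for natural log).

First, H = -Σ p log p = 1.6914 nats
Perplexity = e^1.6914 = 5.4273

Interpretation: The model's uncertainty is equivalent to choosing uniformly among 5.4 options.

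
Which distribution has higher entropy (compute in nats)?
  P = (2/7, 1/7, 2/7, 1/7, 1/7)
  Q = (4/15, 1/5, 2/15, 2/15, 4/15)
Q

Computing entropies in nats:
H(P) = 1.5498
H(Q) = 1.5641

Distribution Q has higher entropy.

Intuition: The distribution closer to uniform (more spread out) has higher entropy.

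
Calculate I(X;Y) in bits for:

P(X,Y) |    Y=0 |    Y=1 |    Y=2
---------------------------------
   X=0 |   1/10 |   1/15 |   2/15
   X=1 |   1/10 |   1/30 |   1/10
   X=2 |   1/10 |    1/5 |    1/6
0.0595 bits

Mutual information: I(X;Y) = H(X) + H(Y) - H(X,Y)

Marginals:
P(X) = (3/10, 7/30, 7/15), H(X) = 1.5241 bits
P(Y) = (3/10, 3/10, 2/5), H(Y) = 1.5710 bits

Joint entropy: H(X,Y) = 3.0356 bits

I(X;Y) = 1.5241 + 1.5710 - 3.0356 = 0.0595 bits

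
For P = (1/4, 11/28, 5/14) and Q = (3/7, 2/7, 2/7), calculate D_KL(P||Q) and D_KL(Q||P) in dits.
D_KL(P||Q) = 0.0304, D_KL(Q||P) = 0.0331

KL divergence is not symmetric: D_KL(P||Q) ≠ D_KL(Q||P) in general.

D_KL(P||Q) = 0.0304 dits
D_KL(Q||P) = 0.0331 dits

No, they are not equal!

This asymmetry is why KL divergence is not a true distance metric.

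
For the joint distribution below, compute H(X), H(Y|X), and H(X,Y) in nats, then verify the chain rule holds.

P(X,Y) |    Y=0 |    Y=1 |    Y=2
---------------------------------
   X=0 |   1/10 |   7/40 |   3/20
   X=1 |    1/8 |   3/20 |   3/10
H(X,Y) = 1.7255, H(X) = 0.6819, H(Y|X) = 1.0437 (all in nats)

Chain rule: H(X,Y) = H(X) + H(Y|X)

Left side — joint entropy directly:
H(X,Y) = -Σ p(x,y) log p(x,y) = 1.7255 nats

Right side — compute H(Y|X) from the conditional distributions:
P(X) = (17/40, 23/40), so H(X) = 0.6819 nats
H(Y|X) = Σ_x P(X=x) · H(Y|X=x):
  P(Y|X=0) = (4/17, 7/17, 6/17), H(Y|X=0) = 1.0734, weight P(X=0) = 17/40
  P(Y|X=1) = (5/23, 6/23, 12/23), H(Y|X=1) = 1.0217, weight P(X=1) = 23/40
H(Y|X) = 1.0437 nats

H(X) + H(Y|X) = 0.6819 + 1.0437 = 1.7255 nats

Both sides equal 1.7255 nats. ✓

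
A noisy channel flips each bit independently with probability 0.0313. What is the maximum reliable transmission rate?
0.7991 bits

For a binary symmetric channel (BSC) with error probability p:
Capacity C = 1 - H(p) bits per symbol

where H(p) = -p log₂(p) - (1-p) log₂(1-p) is the binary entropy function.

H(0.0313) = 0.2009 bits
C = 1 - 0.2009 = 0.7991 bits per symbol

This means we can reliably transmit up to 0.7991 bits of information per channel use.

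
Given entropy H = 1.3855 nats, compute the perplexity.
3.9968

Perplexity is e^H (or exp(H) for natural log).

H = 1.3855 nats
Perplexity = e^1.3855 = 3.9968

Interpretation: The model's uncertainty is equivalent to choosing uniformly among 4.0 options.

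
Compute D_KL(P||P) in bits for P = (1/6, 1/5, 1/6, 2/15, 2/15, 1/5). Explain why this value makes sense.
0.0000 bits

KL divergence satisfies the Gibbs inequality: D_KL(P||Q) ≥ 0 for all distributions P, Q.

D_KL(P||Q) = Σ p(x) log(p(x)/q(x))
Each term is p(x) × log_2(p(x)/p(x)) = p(x) × log_2(1) = 0, so the sum is 0.
D_KL(P||Q) = 0.0000 bits

When P = Q, the KL divergence is exactly 0, as there is no 'divergence' between identical distributions.

This non-negativity is a fundamental property: relative entropy cannot be negative because it measures how different Q is from P.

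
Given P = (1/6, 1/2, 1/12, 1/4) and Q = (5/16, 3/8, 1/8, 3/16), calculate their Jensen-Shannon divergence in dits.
0.0087 dits

Jensen-Shannon divergence is:
JSD(P||Q) = 0.5 × D_KL(P||M) + 0.5 × D_KL(Q||M)
where M = 0.5 × (P + Q) is the mixture distribution.

M = 0.5 × (1/6, 1/2, 1/12, 1/4) + 0.5 × (5/16, 3/8, 1/8, 3/16) = (0.239583, 7/16, 0.104167, 7/32)

D_KL(P||M) = 0.0092 dits
D_KL(Q||M) = 0.0083 dits

JSD(P||Q) = 0.5 × 0.0092 + 0.5 × 0.0083 = 0.0087 dits

Unlike KL divergence, JSD is symmetric and bounded: 0 ≤ JSD ≤ log(2).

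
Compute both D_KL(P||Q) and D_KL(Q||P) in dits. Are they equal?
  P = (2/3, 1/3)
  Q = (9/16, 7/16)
D_KL(P||Q) = 0.0098, D_KL(Q||P) = 0.0102

KL divergence is not symmetric: D_KL(P||Q) ≠ D_KL(Q||P) in general.

D_KL(P||Q) = 0.0098 dits
D_KL(Q||P) = 0.0102 dits

No, they are not equal!

This asymmetry is why KL divergence is not a true distance metric.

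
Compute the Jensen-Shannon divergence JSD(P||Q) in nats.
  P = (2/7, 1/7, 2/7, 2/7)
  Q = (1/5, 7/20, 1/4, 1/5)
0.0307 nats

Jensen-Shannon divergence is:
JSD(P||Q) = 0.5 × D_KL(P||M) + 0.5 × D_KL(Q||M)
where M = 0.5 × (P + Q) is the mixture distribution.

M = 0.5 × (2/7, 1/7, 2/7, 2/7) + 0.5 × (1/5, 7/20, 1/4, 1/5) = (0.242857, 0.246429, 0.267857, 0.242857)

D_KL(P||M) = 0.0334 nats
D_KL(Q||M) = 0.0279 nats

JSD(P||Q) = 0.5 × 0.0334 + 0.5 × 0.0279 = 0.0307 nats

Unlike KL divergence, JSD is symmetric and bounded: 0 ≤ JSD ≤ log(2).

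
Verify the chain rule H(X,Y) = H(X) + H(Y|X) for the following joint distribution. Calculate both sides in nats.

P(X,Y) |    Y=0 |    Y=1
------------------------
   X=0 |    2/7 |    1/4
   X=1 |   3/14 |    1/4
H(X,Y) = 1.3812, H(X) = 0.6906, H(Y|X) = 0.6906 (all in nats)

Chain rule: H(X,Y) = H(X) + H(Y|X)

Left side — joint entropy directly:
H(X,Y) = -Σ p(x,y) log p(x,y) = 1.3812 nats

Right side — compute H(Y|X) from the conditional distributions:
P(X) = (15/28, 13/28), so H(X) = 0.6906 nats
H(Y|X) = Σ_x P(X=x) · H(Y|X=x):
  P(Y|X=0) = (8/15, 7/15), H(Y|X=0) = 0.6909, weight P(X=0) = 15/28
  P(Y|X=1) = (6/13, 7/13), H(Y|X=1) = 0.6902, weight P(X=1) = 13/28
H(Y|X) = 0.6906 nats

H(X) + H(Y|X) = 0.6906 + 0.6906 = 1.3812 nats

Both sides equal 1.3812 nats. ✓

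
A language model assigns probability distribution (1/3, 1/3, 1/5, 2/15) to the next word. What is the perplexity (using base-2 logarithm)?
3.7545

Perplexity is 2^H (or exp(H) for natural log).

First, H = -Σ p log p = 1.9086 bits
Perplexity = 2^1.9086 = 3.7545

Interpretation: The model's uncertainty is equivalent to choosing uniformly among 3.8 options.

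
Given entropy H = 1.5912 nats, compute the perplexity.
4.9096

Perplexity is e^H (or exp(H) for natural log).

H = 1.5912 nats
Perplexity = e^1.5912 = 4.9096

Interpretation: The model's uncertainty is equivalent to choosing uniformly among 4.9 options.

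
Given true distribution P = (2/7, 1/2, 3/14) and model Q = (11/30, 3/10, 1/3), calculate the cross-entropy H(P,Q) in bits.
1.6217 bits

Cross-entropy: H(P,Q) = -Σ p(x) log q(x)

Alternatively: H(P,Q) = H(P) + D_KL(P||Q)
H(P) = 1.4926 bits
D_KL(P||Q) = 0.1291 bits

H(P,Q) = 1.4926 + 0.1291 = 1.6217 bits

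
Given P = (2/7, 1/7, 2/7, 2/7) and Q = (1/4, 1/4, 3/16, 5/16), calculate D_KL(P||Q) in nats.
0.0529 nats

KL divergence: D_KL(P||Q) = Σ p(x) log(p(x)/q(x))

Computing term by term:
  x=0: 2/7 × log_e[(2/7)/(1/4)] = 2/7 × 0.1335 = 0.0382
  x=1: 1/7 × log_e[(1/7)/(1/4)] = 1/7 × -0.5596 = -0.0799
  x=2: 2/7 × log_e[(2/7)/(3/16)] = 2/7 × 0.4212 = 0.1203
  x=3: 2/7 × log_e[(2/7)/(5/16)] = 2/7 × -0.0896 = -0.0256

D_KL(P||Q) = 0.0529 nats

Note: KL divergence is always non-negative and equals 0 iff P = Q.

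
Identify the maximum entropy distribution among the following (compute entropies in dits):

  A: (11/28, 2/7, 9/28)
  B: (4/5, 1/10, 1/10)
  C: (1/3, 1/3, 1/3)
C

For a discrete distribution over n outcomes, entropy is maximized by the uniform distribution.

Computing entropies:
H(A) = 0.4733 dits
H(B) = 0.2775 dits
H(C) = 0.4771 dits

The uniform distribution (where all probabilities equal 1/3) achieves the maximum entropy of log_10(3) = 0.4771 dits.

Distribution C has the highest entropy.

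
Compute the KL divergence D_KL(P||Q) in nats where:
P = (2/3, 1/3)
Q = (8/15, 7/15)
0.0366 nats

KL divergence: D_KL(P||Q) = Σ p(x) log(p(x)/q(x))

Computing term by term:
  x=0: 2/3 × log_e[(2/3)/(8/15)] = 2/3 × 0.2231 = 0.1488
  x=1: 1/3 × log_e[(1/3)/(7/15)] = 1/3 × -0.3365 = -0.1122

D_KL(P||Q) = 0.0366 nats

Note: KL divergence is always non-negative and equals 0 iff P = Q.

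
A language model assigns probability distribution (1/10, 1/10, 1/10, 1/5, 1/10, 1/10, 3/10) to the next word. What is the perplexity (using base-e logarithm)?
6.2612

Perplexity is e^H (or exp(H) for natural log).

First, H = -Σ p log p = 1.8344 nats
Perplexity = e^1.8344 = 6.2612

Interpretation: The model's uncertainty is equivalent to choosing uniformly among 6.3 options.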